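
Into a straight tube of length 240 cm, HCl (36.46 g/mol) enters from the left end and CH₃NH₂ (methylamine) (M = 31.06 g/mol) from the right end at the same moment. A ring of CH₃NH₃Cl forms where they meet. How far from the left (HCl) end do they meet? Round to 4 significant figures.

The fronts meet when d_HCl + d_CH₃NH₂ = L with d_HCl/d_CH₃NH₂ = √(M_CH₃NH₂/M_HCl) (Graham's law). Here √(M_CH₃NH₂/M_HCl) = √(31.06/36.46) = 0.9230.
With d_HCl + d_CH₃NH₂ = 240 cm, d_CH₃NH₂ = 240/(1 + 0.9230) = 124.8 cm.
d_HCl = 240 − 124.8 = 115.2 cm.

115.2 cm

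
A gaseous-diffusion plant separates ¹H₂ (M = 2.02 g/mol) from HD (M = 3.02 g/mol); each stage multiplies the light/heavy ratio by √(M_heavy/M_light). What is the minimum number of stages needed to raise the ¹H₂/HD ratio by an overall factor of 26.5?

17

With α = √(3.02/2.02) per stage, ln α = ½ ln(1.49505) = 0.2011.
Need α^N ≥ 26.5 ⇒ N ≥ ln(26.5) / ln α = 3.277 / 0.2011 = 16.30.
So at least 17 stages are needed.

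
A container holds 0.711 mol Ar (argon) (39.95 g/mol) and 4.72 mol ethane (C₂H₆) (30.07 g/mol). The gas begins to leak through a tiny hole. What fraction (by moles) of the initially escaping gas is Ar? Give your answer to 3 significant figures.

Rate_i ∝ x_i/√M_i (Graham's law weighted by mole fraction), so the effusate composition follows n_i/√M_i.
x_Ar(eff) = (n_Ar/√M_Ar) / (n_Ar/√M_Ar + n_C₂H₆/√M_C₂H₆)
= (0.711/√39.95) / (0.711/√39.95 + 4.72/√30.07) = 0.1125/(0.1125 + 0.8607) = 0.116.

0.116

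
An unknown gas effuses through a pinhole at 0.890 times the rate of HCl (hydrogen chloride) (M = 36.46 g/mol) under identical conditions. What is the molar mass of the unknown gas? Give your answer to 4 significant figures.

Graham's law gives rate_X/rate_HCl = √(M_HCl/M_X).
0.890 = √(36.46/M_X)
M_X = 36.46 / 0.890² = 36.46 / 0.7921 = 46.03 g/mol

46.03 g/mol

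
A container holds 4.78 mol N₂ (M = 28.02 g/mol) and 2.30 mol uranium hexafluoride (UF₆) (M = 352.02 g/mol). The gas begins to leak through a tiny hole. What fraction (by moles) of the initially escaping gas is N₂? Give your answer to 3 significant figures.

Effusion rate of each component ∝ n_i/√M_i (partial pressure × 1/√M).
Mole fraction of N₂ in the effusate = (n_N₂/√M_N₂) / (n_N₂/√M_N₂ + n_UF₆/√M_UF₆)
= (4.78/√28.02) / (4.78/√28.02 + 2.30/√352.02) = 0.9030/(0.9030 + 0.1226) = 0.880.

0.880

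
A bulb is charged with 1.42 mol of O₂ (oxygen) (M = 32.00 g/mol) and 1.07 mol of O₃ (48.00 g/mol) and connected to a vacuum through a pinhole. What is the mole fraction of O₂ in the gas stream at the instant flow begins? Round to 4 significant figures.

0.6191

Rate_i ∝ x_i/√M_i (Graham's law weighted by mole fraction), so the effusate composition follows n_i/√M_i.
Mole fraction of O₂ in the effusate = (n_O₂/√M_O₂) / (n_O₂/√M_O₂ + n_O₃/√M_O₃)
= (1.42/√32.00) / (1.42/√32.00 + 1.07/√48.00) = 0.2510/(0.2510 + 0.1544) = 0.6191.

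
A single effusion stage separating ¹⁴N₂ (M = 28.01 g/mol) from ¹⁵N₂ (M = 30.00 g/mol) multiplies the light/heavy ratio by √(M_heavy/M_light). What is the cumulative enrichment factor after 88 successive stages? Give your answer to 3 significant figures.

The single-stage factor is √(M_heavy/M_light), so 88 stages give [√(30.00/28.01)]^88 = (30.00/28.01)^(88/2).
= 1.07105^44 = 20.5.

20.5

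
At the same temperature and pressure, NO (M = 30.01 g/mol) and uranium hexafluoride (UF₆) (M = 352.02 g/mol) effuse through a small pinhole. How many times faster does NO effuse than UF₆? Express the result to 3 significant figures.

Using Graham's law: rate_NO/rate_UF₆ = √(M_UF₆/M_NO) = √(352.02/30.01) = √11.73 = 3.42.

3.42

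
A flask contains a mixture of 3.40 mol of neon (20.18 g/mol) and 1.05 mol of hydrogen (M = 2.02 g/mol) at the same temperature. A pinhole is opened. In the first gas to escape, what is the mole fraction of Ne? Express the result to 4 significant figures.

The effusion rate of species i is ∝ p_i/√M_i ∝ n_i/√M_i.
So x_Ne in the escaping gas = (n_Ne/√M_Ne) / Σ(n_i/√M_i)
= (3.40/√20.18) / (3.40/√20.18 + 1.05/√2.02) = 0.7569/(0.7569 + 0.7388) = 0.5060.

0.5060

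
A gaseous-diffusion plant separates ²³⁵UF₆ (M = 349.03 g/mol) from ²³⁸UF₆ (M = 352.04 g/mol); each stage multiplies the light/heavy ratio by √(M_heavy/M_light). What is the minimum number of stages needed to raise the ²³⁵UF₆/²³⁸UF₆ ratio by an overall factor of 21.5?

Per stage α = (352.04/349.03)^(1/2) = 1.00862^0.5, giving ln α = 0.004293.
Need α^N ≥ 21.5 ⇒ N ≥ ln(21.5) / ln α = 3.068 / 0.004293 = 714.59.
Minimum whole number of stages: N = 715.

715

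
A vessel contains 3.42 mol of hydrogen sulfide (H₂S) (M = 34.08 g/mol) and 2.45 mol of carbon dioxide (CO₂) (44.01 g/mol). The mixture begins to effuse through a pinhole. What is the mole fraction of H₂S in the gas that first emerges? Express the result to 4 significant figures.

The effusion rate of species i is ∝ p_i/√M_i ∝ n_i/√M_i.
Mole fraction of H₂S in the effusate = (n_H₂S/√M_H₂S) / (n_H₂S/√M_H₂S + n_CO₂/√M_CO₂)
= (3.42/√34.08) / (3.42/√34.08 + 2.45/√44.01) = 0.5858/(0.5858 + 0.3693) = 0.6133.

0.6133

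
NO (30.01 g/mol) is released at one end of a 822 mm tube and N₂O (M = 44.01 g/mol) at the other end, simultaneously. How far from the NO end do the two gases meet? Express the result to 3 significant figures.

450 mm

The fronts meet when d_NO + d_N₂O = L with d_NO/d_N₂O = √(M_N₂O/M_NO) (Graham's law). Here √(M_N₂O/M_NO) = √(44.01/30.01) = 1.211.
With d_NO + d_N₂O = 822 mm, d_N₂O = 822/(1 + 1.211) = 371.8 mm.
d_NO = 822 − 371.8 = 450 mm.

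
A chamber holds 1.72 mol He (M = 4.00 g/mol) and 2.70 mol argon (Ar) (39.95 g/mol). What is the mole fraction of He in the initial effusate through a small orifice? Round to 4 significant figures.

Effusion rate of each component ∝ n_i/√M_i (partial pressure × 1/√M).
Mole fraction of He in the effusate = (n_He/√M_He) / (n_He/√M_He + n_Ar/√M_Ar)
= (1.72/√4.00) / (1.72/√4.00 + 2.70/√39.95) = 0.8600/(0.8600 + 0.4272) = 0.6681.

0.6681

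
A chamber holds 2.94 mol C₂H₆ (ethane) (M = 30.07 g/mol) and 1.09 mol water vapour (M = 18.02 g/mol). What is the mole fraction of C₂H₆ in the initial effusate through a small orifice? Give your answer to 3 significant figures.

0.676

Effusion rate of each component ∝ n_i/√M_i (partial pressure × 1/√M).
So x_C₂H₆ in the escaping gas = (n_C₂H₆/√M_C₂H₆) / Σ(n_i/√M_i)
= (2.94/√30.07) / (2.94/√30.07 + 1.09/√18.02) = 0.5361/(0.5361 + 0.2568) = 0.676.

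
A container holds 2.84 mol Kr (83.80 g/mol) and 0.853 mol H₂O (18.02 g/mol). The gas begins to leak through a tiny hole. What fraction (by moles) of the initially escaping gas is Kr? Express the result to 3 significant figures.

Rate_i ∝ x_i/√M_i (Graham's law weighted by mole fraction), so the effusate composition follows n_i/√M_i.
So x_Kr in the escaping gas = (n_Kr/√M_Kr) / Σ(n_i/√M_i)
= (2.84/√83.80) / (2.84/√83.80 + 0.853/√18.02) = 0.3102/(0.3102 + 0.2009) = 0.607.

0.607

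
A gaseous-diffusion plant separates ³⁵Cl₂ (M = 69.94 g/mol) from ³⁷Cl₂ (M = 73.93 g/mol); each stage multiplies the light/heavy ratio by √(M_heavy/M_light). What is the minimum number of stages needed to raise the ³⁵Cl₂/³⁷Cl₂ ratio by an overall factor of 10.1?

84

With α = √(73.93/69.94) per stage, ln α = ½ ln(1.05705) = 0.02774.
Need α^N ≥ 10.1 ⇒ N ≥ ln(10.1) / ln α = 2.313 / 0.02774 = 83.36.
So at least 84 stages are needed.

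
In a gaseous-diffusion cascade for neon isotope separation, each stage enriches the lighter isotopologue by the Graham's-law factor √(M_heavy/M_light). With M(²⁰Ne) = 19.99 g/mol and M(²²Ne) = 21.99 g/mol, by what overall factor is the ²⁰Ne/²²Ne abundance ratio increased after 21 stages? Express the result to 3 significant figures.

After 21 stages the ratio has grown by (√(21.99/19.99))^21 = (21.99/19.99)^(21/2).
= 1.10005^(21/2) = 2.72.

2.72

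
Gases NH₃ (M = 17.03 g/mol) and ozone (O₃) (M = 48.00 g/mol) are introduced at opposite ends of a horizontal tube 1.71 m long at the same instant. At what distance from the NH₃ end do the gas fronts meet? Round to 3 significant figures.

1.07 m

Graham's law gives d_NH₃/d_O₃ = rate_NH₃/rate_O₃ = √(M_O₃/M_NH₃) = √(48.00/17.03) = 1.679.
With d_NH₃ + d_O₃ = 1.71 m, d_O₃ = 1.71/(1 + 1.679) = 0.6383 m.
d_NH₃ = 1.71 − 0.6383 = 1.07 m.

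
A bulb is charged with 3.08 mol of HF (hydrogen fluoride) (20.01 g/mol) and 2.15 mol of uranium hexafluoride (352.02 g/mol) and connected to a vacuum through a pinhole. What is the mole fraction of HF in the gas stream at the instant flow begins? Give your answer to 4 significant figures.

Effusion rate of each component ∝ n_i/√M_i (partial pressure × 1/√M).
So x_HF in the escaping gas = (n_HF/√M_HF) / Σ(n_i/√M_i)
= (3.08/√20.01) / (3.08/√20.01 + 2.15/√352.02) = 0.6885/(0.6885 + 0.1146) = 0.8573.

0.8573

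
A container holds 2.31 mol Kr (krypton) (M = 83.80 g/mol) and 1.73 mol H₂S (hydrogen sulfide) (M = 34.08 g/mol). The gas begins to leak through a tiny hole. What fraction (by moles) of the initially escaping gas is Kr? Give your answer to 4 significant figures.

0.4599

Effusion rate of each component ∝ n_i/√M_i (partial pressure × 1/√M).
So x_Kr in the escaping gas = (n_Kr/√M_Kr) / Σ(n_i/√M_i)
= (2.31/√83.80) / (2.31/√83.80 + 1.73/√34.08) = 0.2523/(0.2523 + 0.2963) = 0.4599.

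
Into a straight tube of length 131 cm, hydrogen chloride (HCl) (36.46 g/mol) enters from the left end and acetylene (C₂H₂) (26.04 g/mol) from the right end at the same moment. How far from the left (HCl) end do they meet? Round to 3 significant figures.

60.0 cm

In equal time, each gas travels a distance ∝ its rate ∝ 1/√M, so d_HCl/d_C₂H₂ = √(M_C₂H₂/M_HCl) = √(26.04/36.46) = 0.8451.
With d_HCl + d_C₂H₂ = 131 cm, d_C₂H₂ = 131/(1 + 0.8451) = 71.00 cm.
d_HCl = 131 − 71.00 = 60.0 cm.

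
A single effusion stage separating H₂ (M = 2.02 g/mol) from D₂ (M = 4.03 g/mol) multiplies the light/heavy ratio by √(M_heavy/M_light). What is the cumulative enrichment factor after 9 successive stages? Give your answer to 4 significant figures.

The single-stage factor is √(M_heavy/M_light), so 9 stages give [√(4.03/2.02)]^9 = (4.03/2.02)^(9/2).
= 1.99505^(9/2) = 22.38.

22.38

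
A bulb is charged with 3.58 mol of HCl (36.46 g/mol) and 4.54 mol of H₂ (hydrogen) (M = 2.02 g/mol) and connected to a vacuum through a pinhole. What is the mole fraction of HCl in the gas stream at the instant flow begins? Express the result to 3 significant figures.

0.157

The effusion rate of species i is ∝ p_i/√M_i ∝ n_i/√M_i.
So x_HCl in the escaping gas = (n_HCl/√M_HCl) / Σ(n_i/√M_i)
= (3.58/√36.46) / (3.58/√36.46 + 4.54/√2.02) = 0.5929/(0.5929 + 3.194) = 0.157.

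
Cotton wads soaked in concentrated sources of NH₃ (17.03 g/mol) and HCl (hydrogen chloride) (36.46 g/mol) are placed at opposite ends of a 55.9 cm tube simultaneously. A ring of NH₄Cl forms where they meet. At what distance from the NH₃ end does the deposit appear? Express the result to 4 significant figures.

33.21 cm

Graham's law gives d_NH₃/d_HCl = rate_NH₃/rate_HCl = √(M_HCl/M_NH₃) = √(36.46/17.03) = 1.463.
With d_NH₃ + d_HCl = 55.9 cm, d_HCl = 55.9/(1 + 1.463) = 22.69 cm.
d_NH₃ = 55.9 − 22.69 = 33.21 cm.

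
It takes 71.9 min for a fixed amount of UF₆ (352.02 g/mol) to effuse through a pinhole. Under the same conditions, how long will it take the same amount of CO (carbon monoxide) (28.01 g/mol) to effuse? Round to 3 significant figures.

20.3 min

Graham's law gives t_CO/t_UF₆ = √(M_CO/M_UF₆) = √(28.01/352.02) = √0.07957 = 0.2821.
So the time for CO is 71.9 × 0.2821 = 20.3 min.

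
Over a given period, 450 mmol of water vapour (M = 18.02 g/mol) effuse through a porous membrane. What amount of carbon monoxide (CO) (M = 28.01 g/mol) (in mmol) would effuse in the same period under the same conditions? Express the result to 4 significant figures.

By Graham's law, rate_CO/rate_H₂O = √(M_H₂O/M_CO) = √(18.02/28.01) = √0.6433 = 0.8021.
So the amount for CO is 450 × 0.8021 = 360.9 mmol.

360.9 mmol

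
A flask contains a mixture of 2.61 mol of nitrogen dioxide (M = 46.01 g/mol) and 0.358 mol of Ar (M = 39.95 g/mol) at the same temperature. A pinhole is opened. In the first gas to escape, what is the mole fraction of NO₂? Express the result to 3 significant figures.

Each component's effusion rate ∝ (its partial pressure)·(1/√M) ∝ n_i/√M_i.
Mole fraction of NO₂ in the effusate = (n_NO₂/√M_NO₂) / (n_NO₂/√M_NO₂ + n_Ar/√M_Ar)
= (2.61/√46.01) / (2.61/√46.01 + 0.358/√39.95) = 0.3848/(0.3848 + 0.05664) = 0.872.

0.872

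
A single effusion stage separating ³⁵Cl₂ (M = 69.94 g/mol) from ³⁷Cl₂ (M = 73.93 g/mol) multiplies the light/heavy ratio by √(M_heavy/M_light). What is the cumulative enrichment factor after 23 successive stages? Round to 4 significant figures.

1.893

Each stage multiplies the ratio by α = √(73.93/69.94), so after 23 stages the overall factor is α^23 = (73.93/69.94)^(23/2).
= 1.05705^(23/2) = 1.893.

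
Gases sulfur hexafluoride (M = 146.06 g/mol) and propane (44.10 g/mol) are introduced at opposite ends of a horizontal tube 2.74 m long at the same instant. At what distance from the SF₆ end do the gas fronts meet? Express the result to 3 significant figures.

The fronts meet when d_SF₆ + d_C₃H₈ = L with d_SF₆/d_C₃H₈ = √(M_C₃H₈/M_SF₆) (Graham's law). Here √(M_C₃H₈/M_SF₆) = √(44.10/146.06) = 0.5495.
With d_SF₆ + d_C₃H₈ = 2.74 m, d_C₃H₈ = 2.74/(1 + 0.5495) = 1.768 m.
d_SF₆ = 2.74 − 1.768 = 0.972 m.

0.972 m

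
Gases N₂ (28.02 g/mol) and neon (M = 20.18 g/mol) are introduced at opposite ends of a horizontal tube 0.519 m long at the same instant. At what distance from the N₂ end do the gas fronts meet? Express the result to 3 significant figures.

0.238 m

Graham's law gives d_N₂/d_Ne = rate_N₂/rate_Ne = √(M_Ne/M_N₂) = √(20.18/28.02) = 0.8486.
With d_N₂ + d_Ne = 0.519 m, d_Ne = 0.519/(1 + 0.8486) = 0.2807 m.
d_N₂ = 0.519 − 0.2807 = 0.238 m.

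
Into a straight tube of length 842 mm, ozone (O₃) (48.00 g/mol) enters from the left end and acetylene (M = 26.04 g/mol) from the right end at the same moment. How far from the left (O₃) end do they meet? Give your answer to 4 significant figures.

357.1 mm

Graham's law gives d_O₃/d_C₂H₂ = rate_O₃/rate_C₂H₂ = √(M_C₂H₂/M_O₃) = √(26.04/48.00) = 0.7365.
With d_O₃ + d_C₂H₂ = 842 mm, d_C₂H₂ = 842/(1 + 0.7365) = 484.9 mm.
d_O₃ = 842 − 484.9 = 357.1 mm.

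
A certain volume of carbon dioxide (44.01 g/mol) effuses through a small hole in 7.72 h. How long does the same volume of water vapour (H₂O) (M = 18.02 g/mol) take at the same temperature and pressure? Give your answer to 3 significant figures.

4.94 h

Using Graham's law: t_H₂O/t_CO₂ = √(M_H₂O/M_CO₂) = √(18.02/44.01) = √0.4095 = 0.6399.
So the time for H₂O is 7.72 × 0.6399 = 4.94 h.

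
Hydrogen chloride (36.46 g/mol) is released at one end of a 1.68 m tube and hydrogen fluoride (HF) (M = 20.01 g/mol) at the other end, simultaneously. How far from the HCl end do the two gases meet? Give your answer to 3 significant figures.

Graham's law gives d_HCl/d_HF = rate_HCl/rate_HF = √(M_HF/M_HCl) = √(20.01/36.46) = 0.7408.
With d_HCl + d_HF = 1.68 m, d_HF = 1.68/(1 + 0.7408) = 0.9651 m.
d_HCl = 1.68 − 0.9651 = 0.715 m.

0.715 m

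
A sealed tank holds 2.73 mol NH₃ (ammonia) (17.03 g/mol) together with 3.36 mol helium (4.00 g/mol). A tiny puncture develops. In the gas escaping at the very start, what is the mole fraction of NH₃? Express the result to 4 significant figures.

0.2825

Rate_i ∝ x_i/√M_i (Graham's law weighted by mole fraction), so the effusate composition follows n_i/√M_i.
x_NH₃(eff) = (n_NH₃/√M_NH₃) / (n_NH₃/√M_NH₃ + n_He/√M_He)
= (2.73/√17.03) / (2.73/√17.03 + 3.36/√4.00) = 0.6615/(0.6615 + 1.680) = 0.2825.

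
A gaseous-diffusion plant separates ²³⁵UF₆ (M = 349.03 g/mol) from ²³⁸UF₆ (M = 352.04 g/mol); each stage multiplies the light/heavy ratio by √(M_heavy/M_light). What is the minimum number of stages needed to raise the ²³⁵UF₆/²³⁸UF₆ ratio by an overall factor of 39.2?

855

Single-stage factor α = √(352.04/349.03), so ln α = ½ ln(1.00862) = 0.004293.
Need α^N ≥ 39.2 ⇒ N ≥ ln(39.2) / ln α = 3.669 / 0.004293 = 854.48.
So at least 855 stages are needed.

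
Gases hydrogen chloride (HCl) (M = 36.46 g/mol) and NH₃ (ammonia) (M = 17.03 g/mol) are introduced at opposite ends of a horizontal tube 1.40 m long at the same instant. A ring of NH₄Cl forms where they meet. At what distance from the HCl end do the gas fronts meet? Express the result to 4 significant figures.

0.5684 m

Graham's law gives d_HCl/d_NH₃ = rate_HCl/rate_NH₃ = √(M_NH₃/M_HCl) = √(17.03/36.46) = 0.6834.
With d_HCl + d_NH₃ = 1.40 m, d_NH₃ = 1.40/(1 + 0.6834) = 0.8316 m.
d_HCl = 1.40 − 0.8316 = 0.5684 m.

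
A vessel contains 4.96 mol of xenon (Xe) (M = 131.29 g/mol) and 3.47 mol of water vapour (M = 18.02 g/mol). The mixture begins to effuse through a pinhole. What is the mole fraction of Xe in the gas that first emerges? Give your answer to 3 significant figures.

Each component's effusion rate ∝ (its partial pressure)·(1/√M) ∝ n_i/√M_i.
Mole fraction of Xe in the effusate = (n_Xe/√M_Xe) / (n_Xe/√M_Xe + n_H₂O/√M_H₂O)
= (4.96/√131.29) / (4.96/√131.29 + 3.47/√18.02) = 0.4329/(0.4329 + 0.8174) = 0.346.

0.346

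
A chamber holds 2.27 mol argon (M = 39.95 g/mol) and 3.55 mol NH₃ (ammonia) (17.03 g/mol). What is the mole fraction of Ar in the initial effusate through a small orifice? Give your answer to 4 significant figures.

0.2945

Each component's effusion rate ∝ (its partial pressure)·(1/√M) ∝ n_i/√M_i.
So x_Ar in the escaping gas = (n_Ar/√M_Ar) / Σ(n_i/√M_i)
= (2.27/√39.95) / (2.27/√39.95 + 3.55/√17.03) = 0.3591/(0.3591 + 0.8602) = 0.2945.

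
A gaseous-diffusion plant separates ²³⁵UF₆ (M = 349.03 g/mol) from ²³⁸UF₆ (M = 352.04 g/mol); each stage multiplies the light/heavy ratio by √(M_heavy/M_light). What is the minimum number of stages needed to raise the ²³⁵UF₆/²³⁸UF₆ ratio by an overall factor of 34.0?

822

Single-stage factor α = √(352.04/349.03), so ln α = ½ ln(1.00862) = 0.004293.
Need α^N ≥ 34.0 ⇒ N ≥ ln(34.0) / ln α = 3.526 / 0.004293 = 821.33.
Rounding up, N = 822 stages.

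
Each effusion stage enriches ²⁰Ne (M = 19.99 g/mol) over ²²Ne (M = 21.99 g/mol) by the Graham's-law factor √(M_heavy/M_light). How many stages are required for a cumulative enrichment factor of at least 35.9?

With α = √(21.99/19.99) per stage, ln α = ½ ln(1.10005) = 0.04768.
Need α^N ≥ 35.9 ⇒ N ≥ ln(35.9) / ln α = 3.581 / 0.04768 = 75.10.
Rounding up, N = 76 stages.

76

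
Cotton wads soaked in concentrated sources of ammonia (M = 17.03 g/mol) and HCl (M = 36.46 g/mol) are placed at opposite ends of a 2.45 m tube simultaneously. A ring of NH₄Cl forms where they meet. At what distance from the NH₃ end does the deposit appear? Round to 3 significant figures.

Distances travelled in equal time are proportional to diffusion rates, so d_NH₃/d_HCl = √(M_HCl/M_NH₃) = √(36.46/17.03) = 1.463.
With d_NH₃ + d_HCl = 2.45 m, d_HCl = 2.45/(1 + 1.463) = 0.9946 m.
d_NH₃ = 2.45 − 0.9946 = 1.46 m.

1.46 m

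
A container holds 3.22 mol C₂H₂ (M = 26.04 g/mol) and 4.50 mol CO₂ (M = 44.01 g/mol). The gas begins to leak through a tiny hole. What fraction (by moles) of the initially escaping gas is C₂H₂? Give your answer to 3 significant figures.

0.482

The effusion rate of species i is ∝ p_i/√M_i ∝ n_i/√M_i.
So x_C₂H₂ in the escaping gas = (n_C₂H₂/√M_C₂H₂) / Σ(n_i/√M_i)
= (3.22/√26.04) / (3.22/√26.04 + 4.50/√44.01) = 0.6310/(0.6310 + 0.6783) = 0.482.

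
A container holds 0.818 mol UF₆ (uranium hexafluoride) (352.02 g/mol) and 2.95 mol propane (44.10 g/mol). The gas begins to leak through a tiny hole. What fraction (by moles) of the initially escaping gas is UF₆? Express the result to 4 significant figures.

0.08937

Each component's effusion rate ∝ (its partial pressure)·(1/√M) ∝ n_i/√M_i.
So x_UF₆ in the escaping gas = (n_UF₆/√M_UF₆) / Σ(n_i/√M_i)
= (0.818/√352.02) / (0.818/√352.02 + 2.95/√44.10) = 0.04360/(0.04360 + 0.4442) = 0.08937.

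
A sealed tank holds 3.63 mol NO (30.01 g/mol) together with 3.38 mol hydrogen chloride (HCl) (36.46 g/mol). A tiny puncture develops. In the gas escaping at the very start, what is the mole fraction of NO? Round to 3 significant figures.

The effusion rate of species i is ∝ p_i/√M_i ∝ n_i/√M_i.
Mole fraction of NO in the effusate = (n_NO/√M_NO) / (n_NO/√M_NO + n_HCl/√M_HCl)
= (3.63/√30.01) / (3.63/√30.01 + 3.38/√36.46) = 0.6626/(0.6626 + 0.5598) = 0.542.

0.542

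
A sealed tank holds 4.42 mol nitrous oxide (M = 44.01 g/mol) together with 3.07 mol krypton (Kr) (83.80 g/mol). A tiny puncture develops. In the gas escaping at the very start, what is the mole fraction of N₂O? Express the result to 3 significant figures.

0.665

Rate_i ∝ x_i/√M_i (Graham's law weighted by mole fraction), so the effusate composition follows n_i/√M_i.
x_N₂O(eff) = (n_N₂O/√M_N₂O) / (n_N₂O/√M_N₂O + n_Kr/√M_Kr)
= (4.42/√44.01) / (4.42/√44.01 + 3.07/√83.80) = 0.6663/(0.6663 + 0.3354) = 0.665.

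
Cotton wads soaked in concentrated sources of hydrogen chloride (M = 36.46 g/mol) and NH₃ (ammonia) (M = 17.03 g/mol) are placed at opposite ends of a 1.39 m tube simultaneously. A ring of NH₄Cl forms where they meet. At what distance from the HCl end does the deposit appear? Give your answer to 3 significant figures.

0.564 m

In equal time, each gas travels a distance ∝ its rate ∝ 1/√M, so d_HCl/d_NH₃ = √(M_NH₃/M_HCl) = √(17.03/36.46) = 0.6834.
With d_HCl + d_NH₃ = 1.39 m, d_NH₃ = 1.39/(1 + 0.6834) = 0.8257 m.
d_HCl = 1.39 − 0.8257 = 0.564 m.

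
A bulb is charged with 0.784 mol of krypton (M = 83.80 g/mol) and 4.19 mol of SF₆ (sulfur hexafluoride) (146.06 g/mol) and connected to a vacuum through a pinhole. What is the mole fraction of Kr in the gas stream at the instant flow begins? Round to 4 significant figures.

Effusion rate of each component ∝ n_i/√M_i (partial pressure × 1/√M).
Mole fraction of Kr in the effusate = (n_Kr/√M_Kr) / (n_Kr/√M_Kr + n_SF₆/√M_SF₆)
= (0.784/√83.80) / (0.784/√83.80 + 4.19/√146.06) = 0.08564/(0.08564 + 0.3467) = 0.1981.

0.1981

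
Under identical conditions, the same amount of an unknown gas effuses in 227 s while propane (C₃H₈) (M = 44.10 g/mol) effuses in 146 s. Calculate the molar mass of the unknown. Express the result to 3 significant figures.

By Graham's law, t_X/t_C₃H₈ = √(M_X/M_C₃H₈).
227/146 = 1.555 = √(M_X/44.10)
M_X = 44.10 × 1.555² = 44.10 × 2.417 = 107 g/mol

107 g/mol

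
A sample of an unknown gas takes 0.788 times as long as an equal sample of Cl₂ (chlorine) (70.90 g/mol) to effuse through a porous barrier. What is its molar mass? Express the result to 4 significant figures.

44.02 g/mol

Since effusion rate ∝ 1/√M, t_X/t_Cl₂ = √(M_X/M_Cl₂).
0.788 = √(M_X/70.90)
M_X = 70.90 × 0.788² = 70.90 × 0.6209 = 44.02 g/mol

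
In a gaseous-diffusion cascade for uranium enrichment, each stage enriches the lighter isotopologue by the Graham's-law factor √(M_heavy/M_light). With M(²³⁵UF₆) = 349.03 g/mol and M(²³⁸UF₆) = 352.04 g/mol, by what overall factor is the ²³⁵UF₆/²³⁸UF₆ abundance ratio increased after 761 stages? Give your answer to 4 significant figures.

Each stage multiplies the ratio by α = √(352.04/349.03), so after 761 stages the overall factor is α^761 = (352.04/349.03)^(761/2).
= 1.00862^(761/2) = 26.24.

26.24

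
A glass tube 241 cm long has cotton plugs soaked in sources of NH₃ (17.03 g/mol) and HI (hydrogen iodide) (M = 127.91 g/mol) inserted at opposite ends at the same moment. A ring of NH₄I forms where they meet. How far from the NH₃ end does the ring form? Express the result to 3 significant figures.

177 cm

Graham's law gives d_NH₃/d_HI = rate_NH₃/rate_HI = √(M_HI/M_NH₃) = √(127.91/17.03) = 2.741.
With d_NH₃ + d_HI = 241 cm, d_HI = 241/(1 + 2.741) = 64.43 cm.
d_NH₃ = 241 − 64.43 = 177 cm.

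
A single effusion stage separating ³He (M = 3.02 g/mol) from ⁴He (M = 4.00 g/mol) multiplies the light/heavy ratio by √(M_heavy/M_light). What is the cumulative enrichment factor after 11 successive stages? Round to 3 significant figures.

The single-stage factor is √(M_heavy/M_light), so 11 stages give [√(4.00/3.02)]^11 = (4.00/3.02)^(11/2).
= 1.32450^(11/2) = 4.69.

4.69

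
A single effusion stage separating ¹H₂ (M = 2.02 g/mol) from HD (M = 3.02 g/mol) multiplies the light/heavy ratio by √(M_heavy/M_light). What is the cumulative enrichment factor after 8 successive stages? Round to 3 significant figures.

After 8 stages the ratio has grown by (√(3.02/2.02))^8 = (3.02/2.02)^(8/2).
= 1.49505^4 = 5.00.

5.00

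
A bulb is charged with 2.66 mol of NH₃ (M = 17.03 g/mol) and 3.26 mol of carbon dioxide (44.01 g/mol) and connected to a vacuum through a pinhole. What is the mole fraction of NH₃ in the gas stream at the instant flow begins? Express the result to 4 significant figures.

0.5674

Rate_i ∝ x_i/√M_i (Graham's law weighted by mole fraction), so the effusate composition follows n_i/√M_i.
x_NH₃(eff) = (n_NH₃/√M_NH₃) / (n_NH₃/√M_NH₃ + n_CO₂/√M_CO₂)
= (2.66/√17.03) / (2.66/√17.03 + 3.26/√44.01) = 0.6446/(0.6446 + 0.4914) = 0.5674.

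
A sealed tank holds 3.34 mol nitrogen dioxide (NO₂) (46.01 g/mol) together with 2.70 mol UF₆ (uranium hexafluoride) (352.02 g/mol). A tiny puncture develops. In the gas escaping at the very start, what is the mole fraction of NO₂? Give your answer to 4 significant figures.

The effusion rate of species i is ∝ p_i/√M_i ∝ n_i/√M_i.
So x_NO₂ in the escaping gas = (n_NO₂/√M_NO₂) / Σ(n_i/√M_i)
= (3.34/√46.01) / (3.34/√46.01 + 2.70/√352.02) = 0.4924/(0.4924 + 0.1439) = 0.7738.

0.7738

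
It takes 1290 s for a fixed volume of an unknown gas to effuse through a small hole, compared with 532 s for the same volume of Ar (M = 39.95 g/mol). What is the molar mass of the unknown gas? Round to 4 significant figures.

Since effusion rate ∝ 1/√M, t_X/t_Ar = √(M_X/M_Ar).
1290/532 = 2.425 = √(M_X/39.95)
M_X = 39.95 × 2.425² = 39.95 × 5.880 = 234.9 g/mol

234.9 g/mol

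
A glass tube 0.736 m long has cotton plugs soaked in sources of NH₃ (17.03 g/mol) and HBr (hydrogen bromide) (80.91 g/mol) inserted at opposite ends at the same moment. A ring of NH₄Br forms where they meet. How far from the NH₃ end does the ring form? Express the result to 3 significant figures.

0.505 m

Distances travelled in equal time are proportional to diffusion rates, so d_NH₃/d_HBr = √(M_HBr/M_NH₃) = √(80.91/17.03) = 2.180.
With d_NH₃ + d_HBr = 0.736 m, d_HBr = 0.736/(1 + 2.180) = 0.2315 m.
d_NH₃ = 0.736 − 0.2315 = 0.505 m.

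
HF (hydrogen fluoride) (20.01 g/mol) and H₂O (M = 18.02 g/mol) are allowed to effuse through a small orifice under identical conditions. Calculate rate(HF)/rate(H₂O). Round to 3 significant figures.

0.949

By Graham's law, rate_HF/rate_H₂O = √(M_H₂O/M_HF) = √(18.02/20.01) = √0.9005 = 0.949.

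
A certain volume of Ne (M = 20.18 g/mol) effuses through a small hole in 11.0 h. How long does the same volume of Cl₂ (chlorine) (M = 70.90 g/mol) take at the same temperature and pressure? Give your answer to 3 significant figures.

20.6 h

By Graham's law, t_Cl₂/t_Ne = √(M_Cl₂/M_Ne) = √(70.90/20.18) = √3.513 = 1.874.
So the time for Cl₂ is 11.0 × 1.874 = 20.6 h.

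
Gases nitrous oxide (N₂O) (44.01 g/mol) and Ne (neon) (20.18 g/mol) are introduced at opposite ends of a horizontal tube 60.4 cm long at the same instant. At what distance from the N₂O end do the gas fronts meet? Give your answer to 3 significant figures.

24.4 cm

Graham's law gives d_N₂O/d_Ne = rate_N₂O/rate_Ne = √(M_Ne/M_N₂O) = √(20.18/44.01) = 0.6772.
With d_N₂O + d_Ne = 60.4 cm, d_Ne = 60.4/(1 + 0.6772) = 36.01 cm.
d_N₂O = 60.4 − 36.01 = 24.4 cm.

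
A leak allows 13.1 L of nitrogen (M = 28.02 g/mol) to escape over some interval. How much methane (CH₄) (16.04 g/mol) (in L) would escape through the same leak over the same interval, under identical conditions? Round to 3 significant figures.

From Graham's law, rate_CH₄/rate_N₂ = √(M_N₂/M_CH₄) = √(28.02/16.04) = √1.747 = 1.322.
So the volume for CH₄ is 13.1 × 1.322 = 17.3 L.

17.3 L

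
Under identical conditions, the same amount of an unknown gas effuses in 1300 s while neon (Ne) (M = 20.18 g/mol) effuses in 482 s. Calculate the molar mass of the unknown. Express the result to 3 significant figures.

147 g/mol

Graham's law gives t_X/t_Ne = √(M_X/M_Ne).
1300/482 = 2.697 = √(M_X/20.18)
M_X = 20.18 × 2.697² = 20.18 × 7.274 = 147 g/mol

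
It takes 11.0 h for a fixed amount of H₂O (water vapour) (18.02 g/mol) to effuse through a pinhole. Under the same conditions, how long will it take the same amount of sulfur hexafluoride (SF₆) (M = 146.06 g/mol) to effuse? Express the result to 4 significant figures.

31.32 h

Graham's law gives t_SF₆/t_H₂O = √(M_SF₆/M_H₂O) = √(146.06/18.02) = √8.105 = 2.847.
So the time for SF₆ is 11.0 × 2.847 = 31.32 h.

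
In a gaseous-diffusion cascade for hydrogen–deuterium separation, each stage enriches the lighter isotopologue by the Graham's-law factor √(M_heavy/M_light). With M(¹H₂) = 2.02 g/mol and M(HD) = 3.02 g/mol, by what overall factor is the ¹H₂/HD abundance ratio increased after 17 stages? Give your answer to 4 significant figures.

30.52

The single-stage factor is √(M_heavy/M_light), so 17 stages give [√(3.02/2.02)]^17 = (3.02/2.02)^(17/2).
= 1.49505^(17/2) = 30.52.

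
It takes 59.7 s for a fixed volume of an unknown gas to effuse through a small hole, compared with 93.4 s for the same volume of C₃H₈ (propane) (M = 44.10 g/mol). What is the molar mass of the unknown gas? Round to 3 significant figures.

Using Graham's law: t_X/t_C₃H₈ = √(M_X/M_C₃H₈).
59.7/93.4 = 0.6392 = √(M_X/44.10)
M_X = 44.10 × 0.6392² = 44.10 × 0.4086 = 18.0 g/mol

18.0 g/mol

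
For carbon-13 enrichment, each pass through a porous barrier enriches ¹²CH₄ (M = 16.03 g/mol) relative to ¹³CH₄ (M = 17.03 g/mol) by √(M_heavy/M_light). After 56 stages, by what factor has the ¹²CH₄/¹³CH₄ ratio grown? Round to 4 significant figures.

5.443

After 56 stages the ratio has grown by (√(17.03/16.03))^56 = (17.03/16.03)^(56/2).
= 1.06238^28 = 5.443.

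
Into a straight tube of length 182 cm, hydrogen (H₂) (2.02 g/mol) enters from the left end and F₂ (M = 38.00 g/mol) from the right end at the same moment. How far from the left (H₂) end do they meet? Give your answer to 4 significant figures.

147.9 cm

The fronts meet when d_H₂ + d_F₂ = L with d_H₂/d_F₂ = √(M_F₂/M_H₂) (Graham's law). Here √(M_F₂/M_H₂) = √(38.00/2.02) = 4.337.
With d_H₂ + d_F₂ = 182 cm, d_F₂ = 182/(1 + 4.337) = 34.10 cm.
d_H₂ = 182 − 34.10 = 147.9 cm.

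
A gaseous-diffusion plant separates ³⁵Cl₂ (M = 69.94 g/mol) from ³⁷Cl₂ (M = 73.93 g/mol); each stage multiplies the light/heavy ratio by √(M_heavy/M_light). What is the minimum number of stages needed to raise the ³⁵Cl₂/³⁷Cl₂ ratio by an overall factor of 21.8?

Per stage α = (73.93/69.94)^(1/2) = 1.05705^0.5, giving ln α = 0.02774.
Need α^N ≥ 21.8 ⇒ N ≥ ln(21.8) / ln α = 3.082 / 0.02774 = 111.10.
Minimum whole number of stages: N = 112.

112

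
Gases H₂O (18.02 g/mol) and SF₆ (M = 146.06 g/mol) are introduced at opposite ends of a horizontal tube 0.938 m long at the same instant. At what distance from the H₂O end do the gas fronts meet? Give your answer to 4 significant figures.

0.6942 m

The fronts meet when d_H₂O + d_SF₆ = L with d_H₂O/d_SF₆ = √(M_SF₆/M_H₂O) (Graham's law). Here √(M_SF₆/M_H₂O) = √(146.06/18.02) = 2.847.
With d_H₂O + d_SF₆ = 0.938 m, d_SF₆ = 0.938/(1 + 2.847) = 0.2438 m.
d_H₂O = 0.938 − 0.2438 = 0.6942 m.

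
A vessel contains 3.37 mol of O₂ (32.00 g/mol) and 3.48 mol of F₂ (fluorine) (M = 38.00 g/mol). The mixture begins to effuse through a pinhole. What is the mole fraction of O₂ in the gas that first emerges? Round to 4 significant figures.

0.5134

Effusion rate of each component ∝ n_i/√M_i (partial pressure × 1/√M).
Mole fraction of O₂ in the effusate = (n_O₂/√M_O₂) / (n_O₂/√M_O₂ + n_F₂/√M_F₂)
= (3.37/√32.00) / (3.37/√32.00 + 3.48/√38.00) = 0.5957/(0.5957 + 0.5645) = 0.5134.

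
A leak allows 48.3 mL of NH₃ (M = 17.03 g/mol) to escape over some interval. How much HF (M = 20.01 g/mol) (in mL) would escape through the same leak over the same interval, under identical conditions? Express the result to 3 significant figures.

Graham's law gives rate_HF/rate_NH₃ = √(M_NH₃/M_HF) = √(17.03/20.01) = √0.8511 = 0.9225.
So the volume for HF is 48.3 × 0.9225 = 44.6 mL.

44.6 mL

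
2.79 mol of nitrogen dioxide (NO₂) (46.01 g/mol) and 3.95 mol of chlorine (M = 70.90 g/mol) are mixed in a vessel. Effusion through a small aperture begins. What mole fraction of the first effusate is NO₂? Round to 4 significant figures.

0.4672

The effusion rate of species i is ∝ p_i/√M_i ∝ n_i/√M_i.
So x_NO₂ in the escaping gas = (n_NO₂/√M_NO₂) / Σ(n_i/√M_i)
= (2.79/√46.01) / (2.79/√46.01 + 3.95/√70.90) = 0.4113/(0.4113 + 0.4691) = 0.4672.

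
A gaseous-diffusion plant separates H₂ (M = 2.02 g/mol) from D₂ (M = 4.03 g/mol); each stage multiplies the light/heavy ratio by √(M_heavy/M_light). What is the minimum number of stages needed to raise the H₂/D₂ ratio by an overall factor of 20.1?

9

Per stage α = (4.03/2.02)^(1/2) = 1.99505^0.5, giving ln α = 0.3453.
Need α^N ≥ 20.1 ⇒ N ≥ ln(20.1) / ln α = 3.001 / 0.3453 = 8.69.
So at least 9 stages are needed.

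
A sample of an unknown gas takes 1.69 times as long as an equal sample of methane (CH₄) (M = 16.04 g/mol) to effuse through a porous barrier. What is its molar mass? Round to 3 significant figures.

From Graham's law, t_X/t_CH₄ = √(M_X/M_CH₄).
1.69 = √(M_X/16.04)
M_X = 16.04 × 1.69² = 16.04 × 2.856 = 45.8 g/mol

45.8 g/mol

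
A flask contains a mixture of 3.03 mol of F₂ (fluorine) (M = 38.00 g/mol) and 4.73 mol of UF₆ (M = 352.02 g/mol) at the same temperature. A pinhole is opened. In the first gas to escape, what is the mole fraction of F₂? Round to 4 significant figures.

Effusion rate of each component ∝ n_i/√M_i (partial pressure × 1/√M).
x_F₂(eff) = (n_F₂/√M_F₂) / (n_F₂/√M_F₂ + n_UF₆/√M_UF₆)
= (3.03/√38.00) / (3.03/√38.00 + 4.73/√352.02) = 0.4915/(0.4915 + 0.2521) = 0.6610.

0.6610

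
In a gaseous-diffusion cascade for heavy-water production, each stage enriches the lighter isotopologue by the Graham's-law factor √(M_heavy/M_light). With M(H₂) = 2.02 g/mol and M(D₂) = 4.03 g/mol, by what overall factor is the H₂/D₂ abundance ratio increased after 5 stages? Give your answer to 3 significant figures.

5.62

Overall factor = α^5 with α = √(4.03/2.02), i.e. (4.03/2.02)^(5/2).
= 1.99505^(5/2) = 5.62.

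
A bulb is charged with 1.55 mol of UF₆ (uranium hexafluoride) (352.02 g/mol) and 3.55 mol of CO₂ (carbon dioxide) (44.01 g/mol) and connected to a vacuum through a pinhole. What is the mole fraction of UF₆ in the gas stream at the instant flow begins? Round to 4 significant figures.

0.1337

Each component's effusion rate ∝ (its partial pressure)·(1/√M) ∝ n_i/√M_i.
x_UF₆(eff) = (n_UF₆/√M_UF₆) / (n_UF₆/√M_UF₆ + n_CO₂/√M_CO₂)
= (1.55/√352.02) / (1.55/√352.02 + 3.55/√44.01) = 0.08261/(0.08261 + 0.5351) = 0.1337.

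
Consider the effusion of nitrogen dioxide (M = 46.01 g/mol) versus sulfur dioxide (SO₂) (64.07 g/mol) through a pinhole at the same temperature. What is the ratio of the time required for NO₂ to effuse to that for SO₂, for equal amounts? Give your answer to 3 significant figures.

From Graham's law, t_NO₂/t_SO₂ = √(M_NO₂/M_SO₂) = √(46.01/64.07) = √0.7181 = 0.847.

0.847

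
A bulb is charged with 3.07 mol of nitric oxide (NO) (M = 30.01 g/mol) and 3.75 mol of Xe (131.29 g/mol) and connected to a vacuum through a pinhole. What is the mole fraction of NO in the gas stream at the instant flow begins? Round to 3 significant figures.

0.631

Rate_i ∝ x_i/√M_i (Graham's law weighted by mole fraction), so the effusate composition follows n_i/√M_i.
x_NO(eff) = (n_NO/√M_NO) / (n_NO/√M_NO + n_Xe/√M_Xe)
= (3.07/√30.01) / (3.07/√30.01 + 3.75/√131.29) = 0.5604/(0.5604 + 0.3273) = 0.631.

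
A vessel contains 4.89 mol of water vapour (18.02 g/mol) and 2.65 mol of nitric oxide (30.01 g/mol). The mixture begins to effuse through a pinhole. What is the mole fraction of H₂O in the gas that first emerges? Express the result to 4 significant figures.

0.7043

Effusion rate of each component ∝ n_i/√M_i (partial pressure × 1/√M).
Mole fraction of H₂O in the effusate = (n_H₂O/√M_H₂O) / (n_H₂O/√M_H₂O + n_NO/√M_NO)
= (4.89/√18.02) / (4.89/√18.02 + 2.65/√30.01) = 1.152/(1.152 + 0.4837) = 0.7043.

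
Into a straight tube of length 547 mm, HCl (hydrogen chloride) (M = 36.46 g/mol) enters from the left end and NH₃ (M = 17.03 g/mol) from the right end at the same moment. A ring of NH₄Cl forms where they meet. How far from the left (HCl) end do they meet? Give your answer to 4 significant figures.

In equal time, each gas travels a distance ∝ its rate ∝ 1/√M, so d_HCl/d_NH₃ = √(M_NH₃/M_HCl) = √(17.03/36.46) = 0.6834.
With d_HCl + d_NH₃ = 547 mm, d_NH₃ = 547/(1 + 0.6834) = 324.9 mm.
d_HCl = 547 − 324.9 = 222.1 mm.

222.1 mm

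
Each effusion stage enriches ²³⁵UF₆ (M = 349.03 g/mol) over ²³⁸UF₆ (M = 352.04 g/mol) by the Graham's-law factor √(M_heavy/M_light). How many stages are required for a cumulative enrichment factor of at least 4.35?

Single-stage factor α = √(352.04/349.03), so ln α = ½ ln(1.00862) = 0.004293.
Need α^N ≥ 4.35 ⇒ N ≥ ln(4.35) / ln α = 1.470 / 0.004293 = 342.42.
Rounding up, N = 343 stages.

343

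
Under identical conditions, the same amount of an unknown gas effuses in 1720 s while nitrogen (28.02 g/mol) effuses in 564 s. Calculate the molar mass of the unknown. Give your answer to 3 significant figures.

Graham's law gives t_X/t_N₂ = √(M_X/M_N₂).
1720/564 = 3.050 = √(M_X/28.02)
M_X = 28.02 × 3.050² = 28.02 × 9.300 = 261 g/mol

261 g/mol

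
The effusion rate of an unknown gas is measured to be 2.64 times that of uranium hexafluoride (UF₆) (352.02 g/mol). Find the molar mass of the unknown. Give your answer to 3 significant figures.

50.5 g/mol

Graham's law gives rate_X/rate_UF₆ = √(M_UF₆/M_X).
2.64 = √(352.02/M_X)
M_X = 352.02 / 2.64² = 352.02 / 6.970 = 50.5 g/mol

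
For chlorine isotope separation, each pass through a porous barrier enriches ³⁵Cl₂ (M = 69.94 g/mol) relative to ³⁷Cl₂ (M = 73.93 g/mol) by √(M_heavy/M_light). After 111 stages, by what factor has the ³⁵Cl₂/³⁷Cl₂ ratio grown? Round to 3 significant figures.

Overall factor = α^111 with α = √(73.93/69.94), i.e. (73.93/69.94)^(111/2).
= 1.05705^(111/2) = 21.7.

21.7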